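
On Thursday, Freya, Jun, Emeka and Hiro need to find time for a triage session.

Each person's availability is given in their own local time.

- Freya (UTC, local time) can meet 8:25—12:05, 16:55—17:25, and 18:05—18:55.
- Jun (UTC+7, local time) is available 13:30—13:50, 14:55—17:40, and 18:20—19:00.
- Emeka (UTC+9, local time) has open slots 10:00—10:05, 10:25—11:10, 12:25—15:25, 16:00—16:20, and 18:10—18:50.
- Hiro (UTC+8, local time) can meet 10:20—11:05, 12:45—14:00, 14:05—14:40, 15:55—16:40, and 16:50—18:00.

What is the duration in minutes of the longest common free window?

40 minutes

Freya → UTC: 08:25–12:05, 16:55–17:25, 18:05–18:55.
Jun → UTC: 06:30–06:50, 07:55–10:40, 11:20–12:00.
Emeka → UTC: 01:00–01:05, 01:25–02:10, 03:25–06:25, 07:00–07:20, 09:10–09:50.
Hiro → UTC: 02:20–03:05, 04:45–06:00, 06:05–06:40, 07:55–08:40, 08:50–10:00.
Freya ∩ Jun: 08:25–10:40, 11:20–12:00.
Freya ∩ Jun ∩ Emeka: 09:10–09:50.
Freya ∩ Jun ∩ Emeka ∩ Hiro: 09:10–09:50.
Single common window of 40 minutes.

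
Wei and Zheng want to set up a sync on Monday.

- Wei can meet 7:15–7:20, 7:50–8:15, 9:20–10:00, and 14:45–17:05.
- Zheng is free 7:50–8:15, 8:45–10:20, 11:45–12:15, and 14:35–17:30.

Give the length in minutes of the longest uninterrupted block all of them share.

140 minutes

Wei ∩ Zheng: 07:50–08:15, 09:20–10:00, 14:45–17:05.
Common window lengths: 25, 40, 140 min; longest is 140.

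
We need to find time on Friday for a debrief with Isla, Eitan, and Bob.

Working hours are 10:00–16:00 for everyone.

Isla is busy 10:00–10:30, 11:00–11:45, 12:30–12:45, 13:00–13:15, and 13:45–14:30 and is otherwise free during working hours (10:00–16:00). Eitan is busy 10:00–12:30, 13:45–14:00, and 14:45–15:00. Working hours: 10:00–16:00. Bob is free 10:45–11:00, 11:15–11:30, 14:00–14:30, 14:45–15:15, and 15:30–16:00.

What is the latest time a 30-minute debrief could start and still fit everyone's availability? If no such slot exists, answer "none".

Isla free within 10:00–16:00: 10:30–11:00, 11:45–12:30, 12:45–13:00, 13:15–13:45, 14:30–16:00.
Eitan free within 10:00–16:00: 12:30–13:45, 14:00–14:45, 15:00–16:00.
Isla ∩ Eitan: 12:45–13:00, 13:15–13:45, 14:30–14:45, 15:00–16:00.
Isla ∩ Eitan ∩ Bob: 15:00–15:15, 15:30–16:00.
Windows ≥ 30 min: 15:30–16:00.
Latest start in the last window 15:30–16:00 is 16:00 − 30 min = 15:30.

15:30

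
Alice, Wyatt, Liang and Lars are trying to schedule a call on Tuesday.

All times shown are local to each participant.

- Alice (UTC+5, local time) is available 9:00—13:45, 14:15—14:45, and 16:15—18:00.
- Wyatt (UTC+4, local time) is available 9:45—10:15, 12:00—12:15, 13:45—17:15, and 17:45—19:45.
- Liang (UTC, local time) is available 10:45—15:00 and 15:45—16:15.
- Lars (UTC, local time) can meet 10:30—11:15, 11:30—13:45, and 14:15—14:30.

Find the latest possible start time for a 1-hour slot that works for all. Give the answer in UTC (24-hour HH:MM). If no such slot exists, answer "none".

Alice → UTC: 04:00–08:45, 09:15–09:45, 11:15–13:00.
Wyatt → UTC: 05:45–06:15, 08:00–08:15, 09:45–13:15, 13:45–15:45.
Liang → UTC: 10:45–15:00, 15:45–16:15.
Lars → UTC: 10:30–11:15, 11:30–13:45, 14:15–14:30.
Alice ∩ Wyatt: 05:45–06:15, 08:00–08:15, 11:15–13:00.
Alice ∩ Wyatt ∩ Liang: 11:15–13:00.
Alice ∩ Wyatt ∩ Liang ∩ Lars: 11:30–13:00.
Windows ≥ 60 min: 11:30–13:00.
Latest start in the last window 11:30–13:00 is 13:00 − 60 min = 12:00.

12:00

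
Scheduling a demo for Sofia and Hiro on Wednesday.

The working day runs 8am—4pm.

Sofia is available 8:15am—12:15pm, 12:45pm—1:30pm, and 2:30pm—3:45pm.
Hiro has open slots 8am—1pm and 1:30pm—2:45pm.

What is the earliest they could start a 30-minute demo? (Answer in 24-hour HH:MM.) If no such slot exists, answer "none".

Sofia ∩ Hiro: 08:15–12:15, 12:45–13:00, 14:30–14:45.
Windows ≥ 30 min: 08:15–12:15.
Earliest such window starts at 08:15.

08:15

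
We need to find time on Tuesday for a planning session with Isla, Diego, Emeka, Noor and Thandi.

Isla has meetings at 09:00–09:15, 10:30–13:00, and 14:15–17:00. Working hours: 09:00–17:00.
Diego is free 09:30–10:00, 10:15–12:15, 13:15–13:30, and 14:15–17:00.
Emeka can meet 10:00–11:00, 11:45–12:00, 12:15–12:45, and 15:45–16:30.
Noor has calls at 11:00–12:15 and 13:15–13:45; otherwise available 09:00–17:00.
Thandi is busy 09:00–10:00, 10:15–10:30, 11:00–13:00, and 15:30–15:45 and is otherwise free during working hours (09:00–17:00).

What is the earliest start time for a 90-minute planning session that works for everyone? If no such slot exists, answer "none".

none

Isla free within 09:00–17:00: 09:15–10:30, 13:00–14:15.
Noor free within 09:00–17:00: 09:00–11:00, 12:15–13:15, 13:45–17:00.
Thandi free within 09:00–17:00: 10:00–10:15, 10:30–11:00, 13:00–15:30, 15:45–17:00.
Isla ∩ Diego: 09:30–10:00, 10:15–10:30, 13:15–13:30.
Isla ∩ Diego ∩ Emeka: 10:15–10:30.
Isla ∩ Diego ∩ Emeka ∩ Noor: 10:15–10:30.
Isla ∩ Diego ∩ Emeka ∩ Noor ∩ Thandi: (none).
Windows ≥ 90 min: (none).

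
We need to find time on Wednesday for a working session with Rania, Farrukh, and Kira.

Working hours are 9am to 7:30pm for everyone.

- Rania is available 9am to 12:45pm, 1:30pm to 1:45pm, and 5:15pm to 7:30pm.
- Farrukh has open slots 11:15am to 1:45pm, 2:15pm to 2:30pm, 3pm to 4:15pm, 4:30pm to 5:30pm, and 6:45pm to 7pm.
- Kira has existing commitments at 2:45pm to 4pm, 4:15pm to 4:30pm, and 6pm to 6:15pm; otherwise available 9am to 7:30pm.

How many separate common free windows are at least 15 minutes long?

4

Kira free within 09:00–19:30: 09:00–14:45, 16:00–16:15, 16:30–18:00, 18:15–19:30.
Rania ∩ Farrukh: 11:15–12:45, 13:30–13:45, 17:15–17:30, 18:45–19:00.
Rania ∩ Farrukh ∩ Kira: 11:15–12:45, 13:30–13:45, 17:15–17:30, 18:45–19:00.
Windows ≥ 15 min: 11:15–12:45, 13:30–13:45, 17:15–17:30, 18:45–19:00.
That's 4 windows.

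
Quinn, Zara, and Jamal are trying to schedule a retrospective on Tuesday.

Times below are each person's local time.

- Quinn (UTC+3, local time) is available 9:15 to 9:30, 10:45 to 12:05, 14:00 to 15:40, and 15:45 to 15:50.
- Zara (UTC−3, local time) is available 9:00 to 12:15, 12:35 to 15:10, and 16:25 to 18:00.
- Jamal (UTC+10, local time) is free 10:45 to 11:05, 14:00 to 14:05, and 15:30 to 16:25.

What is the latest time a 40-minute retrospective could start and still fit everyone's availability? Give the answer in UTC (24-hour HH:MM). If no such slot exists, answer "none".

none

Quinn → UTC: 06:15–06:30, 07:45–09:05, 11:00–12:40, 12:45–12:50.
Zara → UTC: 12:00–15:15, 15:35–18:10, 19:25–21:00.
Jamal → UTC: 00:45–01:05, 04:00–04:05, 05:30–06:25.
Quinn ∩ Zara: 12:00–12:40, 12:45–12:50.
Quinn ∩ Zara ∩ Jamal: (none).
Windows ≥ 40 min: (none).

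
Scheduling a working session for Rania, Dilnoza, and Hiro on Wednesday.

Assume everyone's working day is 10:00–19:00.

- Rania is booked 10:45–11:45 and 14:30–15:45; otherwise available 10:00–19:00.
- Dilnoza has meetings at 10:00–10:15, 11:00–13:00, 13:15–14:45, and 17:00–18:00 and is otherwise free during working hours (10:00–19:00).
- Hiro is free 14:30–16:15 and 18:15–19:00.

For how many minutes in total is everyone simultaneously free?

75 minutes

Rania free within 10:00–19:00: 10:00–10:45, 11:45–14:30, 15:45–19:00.
Dilnoza free within 10:00–19:00: 10:15–11:00, 13:00–13:15, 14:45–17:00, 18:00–19:00.
Rania ∩ Dilnoza: 10:15–10:45, 13:00–13:15, 15:45–17:00, 18:00–19:00.
Rania ∩ Dilnoza ∩ Hiro: 15:45–16:15, 18:15–19:00.
Total common minutes: 30 + 45 = 75.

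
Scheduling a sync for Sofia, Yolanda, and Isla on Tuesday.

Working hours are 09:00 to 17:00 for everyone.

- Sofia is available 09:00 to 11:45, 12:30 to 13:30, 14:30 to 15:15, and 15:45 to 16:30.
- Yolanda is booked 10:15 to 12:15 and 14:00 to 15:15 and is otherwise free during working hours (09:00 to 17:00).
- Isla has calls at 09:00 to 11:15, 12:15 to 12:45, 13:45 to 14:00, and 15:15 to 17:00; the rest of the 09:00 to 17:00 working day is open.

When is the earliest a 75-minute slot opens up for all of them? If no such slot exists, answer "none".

none

Yolanda free within 09:00–17:00: 09:00–10:15, 12:15–14:00, 15:15–17:00.
Isla free within 09:00–17:00: 11:15–12:15, 12:45–13:45, 14:00–15:15.
Sofia ∩ Yolanda: 09:00–10:15, 12:30–13:30, 15:45–16:30.
Sofia ∩ Yolanda ∩ Isla: 12:45–13:30.
Windows ≥ 75 min: (none).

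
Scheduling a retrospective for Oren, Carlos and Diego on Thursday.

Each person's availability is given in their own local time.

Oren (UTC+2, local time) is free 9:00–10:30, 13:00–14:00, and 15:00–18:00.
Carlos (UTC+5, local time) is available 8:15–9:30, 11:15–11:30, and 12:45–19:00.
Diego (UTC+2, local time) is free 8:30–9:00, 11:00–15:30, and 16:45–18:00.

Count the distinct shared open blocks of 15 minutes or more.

Oren → UTC: 07:00–08:30, 11:00–12:00, 13:00–16:00.
Carlos → UTC: 03:15–04:30, 06:15–06:30, 07:45–14:00.
Diego → UTC: 06:30–07:00, 09:00–13:30, 14:45–16:00.
Oren ∩ Carlos: 07:45–08:30, 11:00–12:00, 13:00–14:00.
Oren ∩ Carlos ∩ Diego: 11:00–12:00, 13:00–13:30.
Windows ≥ 15 min: 11:00–12:00, 13:00–13:30.
That's 2 windows.

2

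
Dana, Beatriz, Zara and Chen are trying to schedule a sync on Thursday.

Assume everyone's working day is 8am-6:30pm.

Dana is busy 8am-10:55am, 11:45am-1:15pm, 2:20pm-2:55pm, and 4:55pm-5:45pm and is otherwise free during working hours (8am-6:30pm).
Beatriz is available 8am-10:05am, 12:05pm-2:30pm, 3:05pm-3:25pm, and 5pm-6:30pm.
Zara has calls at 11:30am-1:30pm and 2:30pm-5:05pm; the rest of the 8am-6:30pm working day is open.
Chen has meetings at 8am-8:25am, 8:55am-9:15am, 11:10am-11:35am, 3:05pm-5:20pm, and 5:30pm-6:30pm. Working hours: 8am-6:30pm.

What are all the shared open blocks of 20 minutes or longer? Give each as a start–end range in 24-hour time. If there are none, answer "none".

13:30–14:20

Dana free within 08:00–18:30: 10:55–11:45, 13:15–14:20, 14:55–16:55, 17:45–18:30.
Zara free within 08:00–18:30: 08:00–11:30, 13:30–14:30, 17:05–18:30.
Chen free within 08:00–18:30: 08:25–08:55, 09:15–11:10, 11:35–15:05, 17:20–17:30.
Dana ∩ Beatriz: 13:15–14:20, 15:05–15:25, 17:45–18:30.
Dana ∩ Beatriz ∩ Zara: 13:30–14:20, 17:45–18:30.
Dana ∩ Beatriz ∩ Zara ∩ Chen: 13:30–14:20.
Windows ≥ 20 min: 13:30–14:20.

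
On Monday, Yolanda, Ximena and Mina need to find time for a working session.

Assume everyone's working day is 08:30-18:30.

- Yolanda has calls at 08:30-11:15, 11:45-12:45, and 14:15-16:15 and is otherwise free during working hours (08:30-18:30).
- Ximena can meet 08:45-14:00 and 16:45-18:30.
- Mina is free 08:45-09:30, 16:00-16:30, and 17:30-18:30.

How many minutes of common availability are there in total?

60 minutes

Yolanda free within 08:30–18:30: 11:15–11:45, 12:45–14:15, 16:15–18:30.
Yolanda ∩ Ximena: 11:15–11:45, 12:45–14:00, 16:45–18:30.
Yolanda ∩ Ximena ∩ Mina: 17:30–18:30.
Total common minutes: 60.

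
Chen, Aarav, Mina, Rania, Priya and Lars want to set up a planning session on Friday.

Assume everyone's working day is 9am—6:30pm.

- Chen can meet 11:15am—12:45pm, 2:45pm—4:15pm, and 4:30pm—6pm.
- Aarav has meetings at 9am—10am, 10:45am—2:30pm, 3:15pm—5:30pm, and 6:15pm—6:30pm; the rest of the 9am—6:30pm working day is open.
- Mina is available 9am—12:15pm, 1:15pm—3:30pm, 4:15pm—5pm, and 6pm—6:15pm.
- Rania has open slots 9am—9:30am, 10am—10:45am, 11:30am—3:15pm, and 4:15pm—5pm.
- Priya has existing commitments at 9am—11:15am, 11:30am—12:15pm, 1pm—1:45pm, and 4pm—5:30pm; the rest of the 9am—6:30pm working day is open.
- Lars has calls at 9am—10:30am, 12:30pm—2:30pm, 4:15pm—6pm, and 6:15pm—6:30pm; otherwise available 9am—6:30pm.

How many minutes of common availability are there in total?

30 minutes

Aarav free within 09:00–18:30: 10:00–10:45, 14:30–15:15, 17:30–18:15.
Priya free within 09:00–18:30: 11:15–11:30, 12:15–13:00, 13:45–16:00, 17:30–18:30.
Lars free within 09:00–18:30: 10:30–12:30, 14:30–16:15, 18:00–18:15.
Chen ∩ Aarav: 14:45–15:15, 17:30–18:00.
Chen ∩ Aarav ∩ Mina: 14:45–15:15.
Chen ∩ Aarav ∩ Mina ∩ Rania: 14:45–15:15.
Chen ∩ Aarav ∩ Mina ∩ Rania ∩ Priya: 14:45–15:15.
Chen ∩ Aarav ∩ Mina ∩ Rania ∩ Priya ∩ Lars: 14:45–15:15.
Total common minutes: 30.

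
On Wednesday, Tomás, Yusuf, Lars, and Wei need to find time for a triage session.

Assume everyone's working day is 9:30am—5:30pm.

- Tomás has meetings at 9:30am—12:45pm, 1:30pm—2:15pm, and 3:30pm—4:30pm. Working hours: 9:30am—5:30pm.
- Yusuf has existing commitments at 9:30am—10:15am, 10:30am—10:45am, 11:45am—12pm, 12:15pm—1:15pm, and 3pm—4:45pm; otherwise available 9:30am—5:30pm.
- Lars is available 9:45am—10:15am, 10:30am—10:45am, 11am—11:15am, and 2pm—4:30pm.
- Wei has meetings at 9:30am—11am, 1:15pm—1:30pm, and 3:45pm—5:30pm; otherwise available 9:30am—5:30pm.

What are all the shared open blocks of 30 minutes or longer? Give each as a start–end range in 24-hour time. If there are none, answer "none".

14:15–15:00

Tomás free within 09:30–17:30: 12:45–13:30, 14:15–15:30, 16:30–17:30.
Yusuf free within 09:30–17:30: 10:15–10:30, 10:45–11:45, 12:00–12:15, 13:15–15:00, 16:45–17:30.
Wei free within 09:30–17:30: 11:00–13:15, 13:30–15:45.
Tomás ∩ Yusuf: 13:15–13:30, 14:15–15:00, 16:45–17:30.
Tomás ∩ Yusuf ∩ Lars: 14:15–15:00.
Tomás ∩ Yusuf ∩ Lars ∩ Wei: 14:15–15:00.
Windows ≥ 30 min: 14:15–15:00.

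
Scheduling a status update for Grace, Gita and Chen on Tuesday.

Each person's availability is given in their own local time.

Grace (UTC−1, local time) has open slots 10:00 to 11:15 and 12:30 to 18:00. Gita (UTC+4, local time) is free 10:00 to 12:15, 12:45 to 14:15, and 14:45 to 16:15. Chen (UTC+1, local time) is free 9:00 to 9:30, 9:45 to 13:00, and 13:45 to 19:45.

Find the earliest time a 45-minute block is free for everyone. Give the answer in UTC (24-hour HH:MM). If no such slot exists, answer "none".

11:00

Grace → UTC: 11:00–12:15, 13:30–19:00.
Gita → UTC: 06:00–08:15, 08:45–10:15, 10:45–12:15.
Chen → UTC: 08:00–08:30, 08:45–12:00, 12:45–18:45.
Grace ∩ Gita: 11:00–12:15.
Grace ∩ Gita ∩ Chen: 11:00–12:00.
Windows ≥ 45 min: 11:00–12:00.
Earliest such window starts at 11:00.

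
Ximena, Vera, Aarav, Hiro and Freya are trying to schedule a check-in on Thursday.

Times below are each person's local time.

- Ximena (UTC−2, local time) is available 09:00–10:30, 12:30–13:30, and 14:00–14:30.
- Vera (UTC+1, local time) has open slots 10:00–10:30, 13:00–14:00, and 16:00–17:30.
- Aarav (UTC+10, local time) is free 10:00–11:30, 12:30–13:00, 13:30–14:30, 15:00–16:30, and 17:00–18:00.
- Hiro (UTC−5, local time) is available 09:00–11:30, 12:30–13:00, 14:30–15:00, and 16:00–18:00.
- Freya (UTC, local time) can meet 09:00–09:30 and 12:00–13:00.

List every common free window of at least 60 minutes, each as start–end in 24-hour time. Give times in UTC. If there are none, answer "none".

none

Ximena → UTC: 11:00–12:30, 14:30–15:30, 16:00–16:30.
Vera → UTC: 09:00–09:30, 12:00–13:00, 15:00–16:30.
Aarav → UTC: 00:00–01:30, 02:30–03:00, 03:30–04:30, 05:00–06:30, 07:00–08:00.
Hiro → UTC: 14:00–16:30, 17:30–18:00, 19:30–20:00, 21:00–23:00.
Freya → UTC: 09:00–09:30, 12:00–13:00.
Ximena ∩ Vera: 12:00–12:30, 15:00–15:30, 16:00–16:30.
Ximena ∩ Vera ∩ Aarav: (none).
Ximena ∩ Vera ∩ Aarav ∩ Hiro: (none).
Ximena ∩ Vera ∩ Aarav ∩ Hiro ∩ Freya: (none).
Windows ≥ 60 min: (none).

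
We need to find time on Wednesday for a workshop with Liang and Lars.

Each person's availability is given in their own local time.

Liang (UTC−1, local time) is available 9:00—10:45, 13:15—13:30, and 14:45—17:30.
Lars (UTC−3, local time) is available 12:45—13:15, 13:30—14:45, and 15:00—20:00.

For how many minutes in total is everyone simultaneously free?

Liang → UTC: 10:00–11:45, 14:15–14:30, 15:45–18:30.
Lars → UTC: 15:45–16:15, 16:30–17:45, 18:00–23:00.
Liang ∩ Lars: 15:45–16:15, 16:30–17:45, 18:00–18:30.
Total common minutes: 30 + 75 + 30 = 135.

135 minutes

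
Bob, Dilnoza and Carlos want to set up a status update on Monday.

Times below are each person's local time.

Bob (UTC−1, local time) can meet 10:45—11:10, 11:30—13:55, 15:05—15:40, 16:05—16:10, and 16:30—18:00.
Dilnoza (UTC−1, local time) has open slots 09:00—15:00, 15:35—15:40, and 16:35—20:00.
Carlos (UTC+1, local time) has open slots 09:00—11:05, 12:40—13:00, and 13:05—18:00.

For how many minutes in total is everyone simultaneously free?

Bob → UTC: 11:45–12:10, 12:30–14:55, 16:05–16:40, 17:05–17:10, 17:30–19:00.
Dilnoza → UTC: 10:00–16:00, 16:35–16:40, 17:35–21:00.
Carlos → UTC: 08:00–10:05, 11:40–12:00, 12:05–17:00.
Bob ∩ Dilnoza: 11:45–12:10, 12:30–14:55, 16:35–16:40, 17:35–19:00.
Bob ∩ Dilnoza ∩ Carlos: 11:45–12:00, 12:05–12:10, 12:30–14:55, 16:35–16:40.
Total common minutes: 15 + 5 + 145 + 5 = 170.

170 minutes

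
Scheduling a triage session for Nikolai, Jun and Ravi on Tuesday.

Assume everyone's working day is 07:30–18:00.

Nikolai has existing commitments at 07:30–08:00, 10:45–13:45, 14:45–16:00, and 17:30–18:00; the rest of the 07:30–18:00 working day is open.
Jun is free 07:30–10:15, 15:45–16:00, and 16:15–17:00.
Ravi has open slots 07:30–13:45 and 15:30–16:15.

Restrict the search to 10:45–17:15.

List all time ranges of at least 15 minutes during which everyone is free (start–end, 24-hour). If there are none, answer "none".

none

Nikolai free within 07:30–18:00: 08:00–10:45, 13:45–14:45, 16:00–17:30.
Nikolai ∩ Jun: 08:00–10:15, 16:15–17:00.
Nikolai ∩ Jun ∩ Ravi: 08:00–10:15.
Restricted to 10:45–17:15: (none).
Windows ≥ 15 min: (none).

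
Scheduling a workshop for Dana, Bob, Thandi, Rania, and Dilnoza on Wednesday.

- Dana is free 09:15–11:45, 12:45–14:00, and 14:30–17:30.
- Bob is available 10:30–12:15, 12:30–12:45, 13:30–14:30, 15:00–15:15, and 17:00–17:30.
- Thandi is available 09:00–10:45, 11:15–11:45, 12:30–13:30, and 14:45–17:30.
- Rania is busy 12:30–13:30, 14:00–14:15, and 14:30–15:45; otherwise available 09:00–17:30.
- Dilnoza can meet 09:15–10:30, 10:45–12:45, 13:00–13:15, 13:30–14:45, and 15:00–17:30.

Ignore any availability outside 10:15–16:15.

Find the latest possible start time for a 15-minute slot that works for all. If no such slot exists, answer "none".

11:30

Rania free within 09:00–17:30: 09:00–12:30, 13:30–14:00, 14:15–14:30, 15:45–17:30.
Dana ∩ Bob: 10:30–11:45, 13:30–14:00, 15:00–15:15, 17:00–17:30.
Dana ∩ Bob ∩ Thandi: 10:30–10:45, 11:15–11:45, 15:00–15:15, 17:00–17:30.
Dana ∩ Bob ∩ Thandi ∩ Rania: 10:30–10:45, 11:15–11:45, 17:00–17:30.
Dana ∩ Bob ∩ Thandi ∩ Rania ∩ Dilnoza: 11:15–11:45, 17:00–17:30.
Restricted to 10:15–16:15: 11:15–11:45.
Windows ≥ 15 min: 11:15–11:45.
Latest start in the last window 11:15–11:45 is 11:45 − 15 min = 11:30.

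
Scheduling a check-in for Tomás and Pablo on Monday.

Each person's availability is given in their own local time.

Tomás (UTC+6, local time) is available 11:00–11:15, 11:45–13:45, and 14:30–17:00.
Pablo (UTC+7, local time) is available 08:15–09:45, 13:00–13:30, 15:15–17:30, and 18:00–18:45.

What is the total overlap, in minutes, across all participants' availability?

Tomás → UTC: 05:00–05:15, 05:45–07:45, 08:30–11:00.
Pablo → UTC: 01:15–02:45, 06:00–06:30, 08:15–10:30, 11:00–11:45.
Tomás ∩ Pablo: 06:00–06:30, 08:30–10:30.
Total common minutes: 30 + 120 = 150.

150 minutes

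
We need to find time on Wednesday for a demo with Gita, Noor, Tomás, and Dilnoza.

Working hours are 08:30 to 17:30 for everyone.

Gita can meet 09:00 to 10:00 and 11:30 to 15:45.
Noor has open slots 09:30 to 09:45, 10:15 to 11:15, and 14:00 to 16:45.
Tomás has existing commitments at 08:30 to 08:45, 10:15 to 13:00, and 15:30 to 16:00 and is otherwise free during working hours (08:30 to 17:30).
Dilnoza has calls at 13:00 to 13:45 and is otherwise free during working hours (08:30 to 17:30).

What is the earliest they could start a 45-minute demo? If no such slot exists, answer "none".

14:00

Tomás free within 08:30–17:30: 08:45–10:15, 13:00–15:30, 16:00–17:30.
Dilnoza free within 08:30–17:30: 08:30–13:00, 13:45–17:30.
Gita ∩ Noor: 09:30–09:45, 14:00–15:45.
Gita ∩ Noor ∩ Tomás: 09:30–09:45, 14:00–15:30.
Gita ∩ Noor ∩ Tomás ∩ Dilnoza: 09:30–09:45, 14:00–15:30.
Windows ≥ 45 min: 14:00–15:30.
Earliest such window starts at 14:00.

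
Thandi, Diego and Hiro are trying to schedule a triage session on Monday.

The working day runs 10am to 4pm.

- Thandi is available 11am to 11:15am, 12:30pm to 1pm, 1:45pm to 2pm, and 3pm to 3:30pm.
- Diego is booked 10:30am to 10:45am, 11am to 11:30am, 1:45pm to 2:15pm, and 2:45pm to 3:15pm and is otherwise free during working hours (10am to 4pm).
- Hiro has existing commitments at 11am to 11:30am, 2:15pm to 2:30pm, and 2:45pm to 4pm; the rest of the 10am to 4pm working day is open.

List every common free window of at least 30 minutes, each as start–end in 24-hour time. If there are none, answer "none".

Diego free within 10:00–16:00: 10:00–10:30, 10:45–11:00, 11:30–13:45, 14:15–14:45, 15:15–16:00.
Hiro free within 10:00–16:00: 10:00–11:00, 11:30–14:15, 14:30–14:45.
Thandi ∩ Diego: 12:30–13:00, 15:15–15:30.
Thandi ∩ Diego ∩ Hiro: 12:30–13:00.
Windows ≥ 30 min: 12:30–13:00.

12:30–13:00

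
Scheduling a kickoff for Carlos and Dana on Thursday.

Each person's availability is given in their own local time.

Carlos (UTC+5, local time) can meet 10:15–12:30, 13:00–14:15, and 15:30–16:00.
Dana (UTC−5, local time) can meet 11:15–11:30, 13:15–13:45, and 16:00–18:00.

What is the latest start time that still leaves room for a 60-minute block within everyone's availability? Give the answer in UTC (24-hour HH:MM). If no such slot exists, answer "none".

Carlos → UTC: 05:15–07:30, 08:00–09:15, 10:30–11:00.
Dana → UTC: 16:15–16:30, 18:15–18:45, 21:00–23:00.
Carlos ∩ Dana: (none).
Windows ≥ 60 min: (none).

none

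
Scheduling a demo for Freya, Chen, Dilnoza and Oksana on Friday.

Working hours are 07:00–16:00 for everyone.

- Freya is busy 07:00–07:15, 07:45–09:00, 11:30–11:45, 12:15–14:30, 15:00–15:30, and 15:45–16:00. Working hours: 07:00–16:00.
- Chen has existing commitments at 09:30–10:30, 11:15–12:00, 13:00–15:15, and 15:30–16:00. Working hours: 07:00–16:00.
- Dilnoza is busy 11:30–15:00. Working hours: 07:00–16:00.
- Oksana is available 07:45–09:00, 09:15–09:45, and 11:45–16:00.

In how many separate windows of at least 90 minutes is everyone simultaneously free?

Freya free within 07:00–16:00: 07:15–07:45, 09:00–11:30, 11:45–12:15, 14:30–15:00, 15:30–15:45.
Chen free within 07:00–16:00: 07:00–09:30, 10:30–11:15, 12:00–13:00, 15:15–15:30.
Dilnoza free within 07:00–16:00: 07:00–11:30, 15:00–16:00.
Freya ∩ Chen: 07:15–07:45, 09:00–09:30, 10:30–11:15, 12:00–12:15.
Freya ∩ Chen ∩ Dilnoza: 07:15–07:45, 09:00–09:30, 10:30–11:15.
Freya ∩ Chen ∩ Dilnoza ∩ Oksana: 09:15–09:30.
Windows ≥ 90 min: (none).
That's 0 windows.

0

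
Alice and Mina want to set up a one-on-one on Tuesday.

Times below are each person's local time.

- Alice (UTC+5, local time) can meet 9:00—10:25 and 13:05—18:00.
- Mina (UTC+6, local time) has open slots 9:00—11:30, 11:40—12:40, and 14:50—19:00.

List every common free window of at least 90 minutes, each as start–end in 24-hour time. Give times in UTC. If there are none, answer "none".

Alice → UTC: 04:00–05:25, 08:05–13:00.
Mina → UTC: 03:00–05:30, 05:40–06:40, 08:50–13:00.
Alice ∩ Mina: 04:00–05:25, 08:50–13:00.
Windows ≥ 90 min: 08:50–13:00.

08:50–13:00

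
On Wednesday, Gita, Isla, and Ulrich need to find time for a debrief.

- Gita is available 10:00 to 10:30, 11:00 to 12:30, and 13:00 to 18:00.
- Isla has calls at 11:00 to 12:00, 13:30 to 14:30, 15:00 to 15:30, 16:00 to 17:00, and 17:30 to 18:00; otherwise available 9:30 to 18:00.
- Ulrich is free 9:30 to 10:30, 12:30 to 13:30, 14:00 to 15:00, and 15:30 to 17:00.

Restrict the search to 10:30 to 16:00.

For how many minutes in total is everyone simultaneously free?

Isla free within 09:30–18:00: 09:30–11:00, 12:00–13:30, 14:30–15:00, 15:30–16:00, 17:00–17:30.
Gita ∩ Isla: 10:00–10:30, 12:00–12:30, 13:00–13:30, 14:30–15:00, 15:30–16:00, 17:00–17:30.
Gita ∩ Isla ∩ Ulrich: 10:00–10:30, 13:00–13:30, 14:30–15:00, 15:30–16:00.
Restricted to 10:30–16:00: 13:00–13:30, 14:30–15:00, 15:30–16:00.
Total common minutes: 30 + 30 + 30 = 90.

90 minutes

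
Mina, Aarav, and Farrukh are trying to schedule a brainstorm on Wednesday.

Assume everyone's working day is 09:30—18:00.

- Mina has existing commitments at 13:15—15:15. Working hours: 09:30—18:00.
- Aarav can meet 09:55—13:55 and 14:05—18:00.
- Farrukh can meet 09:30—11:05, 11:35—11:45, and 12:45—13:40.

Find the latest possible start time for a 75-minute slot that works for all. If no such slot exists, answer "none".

none

Mina free within 09:30–18:00: 09:30–13:15, 15:15–18:00.
Mina ∩ Aarav: 09:55–13:15, 15:15–18:00.
Mina ∩ Aarav ∩ Farrukh: 09:55–11:05, 11:35–11:45, 12:45–13:15.
Windows ≥ 75 min: (none).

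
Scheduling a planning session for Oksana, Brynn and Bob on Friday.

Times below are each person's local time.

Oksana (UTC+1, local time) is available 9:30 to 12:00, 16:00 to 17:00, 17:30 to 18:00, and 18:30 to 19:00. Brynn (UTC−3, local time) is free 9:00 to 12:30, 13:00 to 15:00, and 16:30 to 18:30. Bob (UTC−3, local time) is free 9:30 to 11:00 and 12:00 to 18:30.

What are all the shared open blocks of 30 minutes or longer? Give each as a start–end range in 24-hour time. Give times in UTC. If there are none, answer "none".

15:00–15:30, 16:30–17:00, 17:30–18:00

Oksana → UTC: 08:30–11:00, 15:00–16:00, 16:30–17:00, 17:30–18:00.
Brynn → UTC: 12:00–15:30, 16:00–18:00, 19:30–21:30.
Bob → UTC: 12:30–14:00, 15:00–21:30.
Oksana ∩ Brynn: 15:00–15:30, 16:30–17:00, 17:30–18:00.
Oksana ∩ Brynn ∩ Bob: 15:00–15:30, 16:30–17:00, 17:30–18:00.
Windows ≥ 30 min: 15:00–15:30, 16:30–17:00, 17:30–18:00.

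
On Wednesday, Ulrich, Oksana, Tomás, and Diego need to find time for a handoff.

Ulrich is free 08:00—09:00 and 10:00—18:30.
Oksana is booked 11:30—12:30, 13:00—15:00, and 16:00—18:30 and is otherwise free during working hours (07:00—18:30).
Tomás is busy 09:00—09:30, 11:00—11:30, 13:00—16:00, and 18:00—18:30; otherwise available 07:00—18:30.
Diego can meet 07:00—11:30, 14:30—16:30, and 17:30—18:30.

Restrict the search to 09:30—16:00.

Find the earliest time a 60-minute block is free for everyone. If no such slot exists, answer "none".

10:00

Oksana free within 07:00–18:30: 07:00–11:30, 12:30–13:00, 15:00–16:00.
Tomás free within 07:00–18:30: 07:00–09:00, 09:30–11:00, 11:30–13:00, 16:00–18:00.
Ulrich ∩ Oksana: 08:00–09:00, 10:00–11:30, 12:30–13:00, 15:00–16:00.
Ulrich ∩ Oksana ∩ Tomás: 08:00–09:00, 10:00–11:00, 12:30–13:00.
Ulrich ∩ Oksana ∩ Tomás ∩ Diego: 08:00–09:00, 10:00–11:00.
Restricted to 09:30–16:00: 10:00–11:00.
Windows ≥ 60 min: 10:00–11:00.
Earliest such window starts at 10:00.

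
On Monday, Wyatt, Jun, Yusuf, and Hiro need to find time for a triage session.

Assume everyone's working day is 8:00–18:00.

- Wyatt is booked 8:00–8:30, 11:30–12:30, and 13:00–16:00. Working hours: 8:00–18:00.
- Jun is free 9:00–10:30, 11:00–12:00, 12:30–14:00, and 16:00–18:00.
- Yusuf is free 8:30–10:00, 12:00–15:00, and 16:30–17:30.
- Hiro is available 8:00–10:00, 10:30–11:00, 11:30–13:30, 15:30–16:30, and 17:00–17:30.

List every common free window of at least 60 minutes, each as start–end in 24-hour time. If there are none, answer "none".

Wyatt free within 08:00–18:00: 08:30–11:30, 12:30–13:00, 16:00–18:00.
Wyatt ∩ Jun: 09:00–10:30, 11:00–11:30, 12:30–13:00, 16:00–18:00.
Wyatt ∩ Jun ∩ Yusuf: 09:00–10:00, 12:30–13:00, 16:30–17:30.
Wyatt ∩ Jun ∩ Yusuf ∩ Hiro: 09:00–10:00, 12:30–13:00, 17:00–17:30.
Windows ≥ 60 min: 09:00–10:00.

09:00–10:00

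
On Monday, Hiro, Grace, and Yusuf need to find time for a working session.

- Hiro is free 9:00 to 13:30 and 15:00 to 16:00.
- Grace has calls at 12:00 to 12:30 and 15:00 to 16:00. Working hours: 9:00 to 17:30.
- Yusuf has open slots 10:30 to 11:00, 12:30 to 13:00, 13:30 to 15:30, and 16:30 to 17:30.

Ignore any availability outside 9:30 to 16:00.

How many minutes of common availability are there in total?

Grace free within 09:00–17:30: 09:00–12:00, 12:30–15:00, 16:00–17:30.
Hiro ∩ Grace: 09:00–12:00, 12:30–13:30.
Hiro ∩ Grace ∩ Yusuf: 10:30–11:00, 12:30–13:00.
Restricted to 09:30–16:00: 10:30–11:00, 12:30–13:00.
Total common minutes: 30 + 30 = 60.

60 minutes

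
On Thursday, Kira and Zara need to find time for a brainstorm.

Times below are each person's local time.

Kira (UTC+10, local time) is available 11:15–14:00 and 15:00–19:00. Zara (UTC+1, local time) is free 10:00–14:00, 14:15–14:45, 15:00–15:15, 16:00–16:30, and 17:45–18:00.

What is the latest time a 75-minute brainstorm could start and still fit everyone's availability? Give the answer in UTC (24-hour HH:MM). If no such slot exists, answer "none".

none

Kira → UTC: 01:15–04:00, 05:00–09:00.
Zara → UTC: 09:00–13:00, 13:15–13:45, 14:00–14:15, 15:00–15:30, 16:45–17:00.
Kira ∩ Zara: (none).
Windows ≥ 75 min: (none).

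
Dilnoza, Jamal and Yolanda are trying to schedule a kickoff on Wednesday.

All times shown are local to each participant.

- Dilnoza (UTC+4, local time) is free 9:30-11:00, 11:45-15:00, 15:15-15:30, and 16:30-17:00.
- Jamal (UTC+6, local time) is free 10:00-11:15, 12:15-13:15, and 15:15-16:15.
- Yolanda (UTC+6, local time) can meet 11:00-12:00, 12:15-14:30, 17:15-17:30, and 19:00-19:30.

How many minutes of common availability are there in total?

Dilnoza → UTC: 05:30–07:00, 07:45–11:00, 11:15–11:30, 12:30–13:00.
Jamal → UTC: 04:00–05:15, 06:15–07:15, 09:15–10:15.
Yolanda → UTC: 05:00–06:00, 06:15–08:30, 11:15–11:30, 13:00–13:30.
Dilnoza ∩ Jamal: 06:15–07:00, 09:15–10:15.
Dilnoza ∩ Jamal ∩ Yolanda: 06:15–07:00.
Total common minutes: 45.

45 minutes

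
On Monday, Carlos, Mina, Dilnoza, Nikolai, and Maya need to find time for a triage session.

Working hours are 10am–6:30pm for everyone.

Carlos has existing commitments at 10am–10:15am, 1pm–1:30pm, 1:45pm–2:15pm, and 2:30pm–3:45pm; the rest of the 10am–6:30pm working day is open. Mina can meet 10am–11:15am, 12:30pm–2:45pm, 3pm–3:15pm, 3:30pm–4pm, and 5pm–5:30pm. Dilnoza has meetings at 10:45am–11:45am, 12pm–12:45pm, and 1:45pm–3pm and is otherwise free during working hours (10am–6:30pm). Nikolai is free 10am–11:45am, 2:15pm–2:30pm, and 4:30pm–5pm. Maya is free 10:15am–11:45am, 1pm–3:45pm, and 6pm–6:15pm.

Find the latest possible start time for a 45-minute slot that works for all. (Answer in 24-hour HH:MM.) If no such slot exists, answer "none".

none

Carlos free within 10:00–18:30: 10:15–13:00, 13:30–13:45, 14:15–14:30, 15:45–18:30.
Dilnoza free within 10:00–18:30: 10:00–10:45, 11:45–12:00, 12:45–13:45, 15:00–18:30.
Carlos ∩ Mina: 10:15–11:15, 12:30–13:00, 13:30–13:45, 14:15–14:30, 15:45–16:00, 17:00–17:30.
Carlos ∩ Mina ∩ Dilnoza: 10:15–10:45, 12:45–13:00, 13:30–13:45, 15:45–16:00, 17:00–17:30.
Carlos ∩ Mina ∩ Dilnoza ∩ Nikolai: 10:15–10:45.
Carlos ∩ Mina ∩ Dilnoza ∩ Nikolai ∩ Maya: 10:15–10:45.
Windows ≥ 45 min: (none).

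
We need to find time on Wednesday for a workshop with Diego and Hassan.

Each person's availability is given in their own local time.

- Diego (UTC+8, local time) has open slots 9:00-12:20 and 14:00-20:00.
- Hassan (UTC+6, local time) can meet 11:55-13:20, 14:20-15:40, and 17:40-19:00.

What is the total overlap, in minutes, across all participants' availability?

Diego → UTC: 01:00–04:20, 06:00–12:00.
Hassan → UTC: 05:55–07:20, 08:20–09:40, 11:40–13:00.
Diego ∩ Hassan: 06:00–07:20, 08:20–09:40, 11:40–12:00.
Total common minutes: 80 + 80 + 20 = 180.

180 minutes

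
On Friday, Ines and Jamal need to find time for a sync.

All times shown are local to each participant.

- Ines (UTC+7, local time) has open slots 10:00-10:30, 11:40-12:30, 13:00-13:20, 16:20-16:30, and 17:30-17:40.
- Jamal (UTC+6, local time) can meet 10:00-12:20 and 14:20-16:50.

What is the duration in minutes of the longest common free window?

Ines → UTC: 03:00–03:30, 04:40–05:30, 06:00–06:20, 09:20–09:30, 10:30–10:40.
Jamal → UTC: 04:00–06:20, 08:20–10:50.
Ines ∩ Jamal: 04:40–05:30, 06:00–06:20, 09:20–09:30, 10:30–10:40.
Common window lengths: 50, 20, 10, 10 min; longest is 50.

50 minutes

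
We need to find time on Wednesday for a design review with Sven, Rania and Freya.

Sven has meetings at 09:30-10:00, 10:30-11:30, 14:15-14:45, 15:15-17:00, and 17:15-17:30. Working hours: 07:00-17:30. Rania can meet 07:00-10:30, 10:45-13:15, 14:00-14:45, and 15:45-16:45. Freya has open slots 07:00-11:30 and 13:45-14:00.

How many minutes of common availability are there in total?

Sven free within 07:00–17:30: 07:00–09:30, 10:00–10:30, 11:30–14:15, 14:45–15:15, 17:00–17:15.
Sven ∩ Rania: 07:00–09:30, 10:00–10:30, 11:30–13:15, 14:00–14:15.
Sven ∩ Rania ∩ Freya: 07:00–09:30, 10:00–10:30.
Total common minutes: 150 + 30 = 180.

180 minutes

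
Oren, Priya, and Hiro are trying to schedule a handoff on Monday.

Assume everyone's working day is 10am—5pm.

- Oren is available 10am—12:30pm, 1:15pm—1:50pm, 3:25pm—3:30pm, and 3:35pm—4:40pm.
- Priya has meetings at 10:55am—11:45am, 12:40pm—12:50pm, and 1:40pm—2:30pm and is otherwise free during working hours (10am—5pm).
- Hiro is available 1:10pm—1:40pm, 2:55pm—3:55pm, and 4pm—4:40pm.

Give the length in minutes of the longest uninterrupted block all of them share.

40 minutes

Priya free within 10:00–17:00: 10:00–10:55, 11:45–12:40, 12:50–13:40, 14:30–17:00.
Oren ∩ Priya: 10:00–10:55, 11:45–12:30, 13:15–13:40, 15:25–15:30, 15:35–16:40.
Oren ∩ Priya ∩ Hiro: 13:15–13:40, 15:25–15:30, 15:35–15:55, 16:00–16:40.
Common window lengths: 25, 5, 20, 40 min; longest is 40.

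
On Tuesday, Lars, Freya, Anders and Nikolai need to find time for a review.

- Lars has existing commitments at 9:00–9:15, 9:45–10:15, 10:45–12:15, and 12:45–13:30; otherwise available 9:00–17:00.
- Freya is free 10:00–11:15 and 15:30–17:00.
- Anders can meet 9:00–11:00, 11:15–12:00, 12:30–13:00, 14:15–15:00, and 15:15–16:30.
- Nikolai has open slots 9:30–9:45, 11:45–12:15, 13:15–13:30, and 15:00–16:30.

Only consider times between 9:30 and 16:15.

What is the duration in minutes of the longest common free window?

Lars free within 09:00–17:00: 09:15–09:45, 10:15–10:45, 12:15–12:45, 13:30–17:00.
Lars ∩ Freya: 10:15–10:45, 15:30–17:00.
Lars ∩ Freya ∩ Anders: 10:15–10:45, 15:30–16:30.
Lars ∩ Freya ∩ Anders ∩ Nikolai: 15:30–16:30.
Restricted to 09:30–16:15: 15:30–16:15.
Single common window of 45 minutes.

45 minutes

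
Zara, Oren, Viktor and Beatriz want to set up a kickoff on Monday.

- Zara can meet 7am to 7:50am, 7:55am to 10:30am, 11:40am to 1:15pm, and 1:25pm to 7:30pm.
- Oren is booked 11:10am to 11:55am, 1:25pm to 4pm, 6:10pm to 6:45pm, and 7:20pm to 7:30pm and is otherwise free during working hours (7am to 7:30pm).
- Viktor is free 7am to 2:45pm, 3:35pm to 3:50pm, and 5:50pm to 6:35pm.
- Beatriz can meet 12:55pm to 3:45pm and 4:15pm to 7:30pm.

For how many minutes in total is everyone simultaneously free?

Oren free within 07:00–19:30: 07:00–11:10, 11:55–13:25, 16:00–18:10, 18:45–19:20.
Zara ∩ Oren: 07:00–07:50, 07:55–10:30, 11:55–13:15, 16:00–18:10, 18:45–19:20.
Zara ∩ Oren ∩ Viktor: 07:00–07:50, 07:55–10:30, 11:55–13:15, 17:50–18:10.
Zara ∩ Oren ∩ Viktor ∩ Beatriz: 12:55–13:15, 17:50–18:10.
Total common minutes: 20 + 20 = 40.

40 minutes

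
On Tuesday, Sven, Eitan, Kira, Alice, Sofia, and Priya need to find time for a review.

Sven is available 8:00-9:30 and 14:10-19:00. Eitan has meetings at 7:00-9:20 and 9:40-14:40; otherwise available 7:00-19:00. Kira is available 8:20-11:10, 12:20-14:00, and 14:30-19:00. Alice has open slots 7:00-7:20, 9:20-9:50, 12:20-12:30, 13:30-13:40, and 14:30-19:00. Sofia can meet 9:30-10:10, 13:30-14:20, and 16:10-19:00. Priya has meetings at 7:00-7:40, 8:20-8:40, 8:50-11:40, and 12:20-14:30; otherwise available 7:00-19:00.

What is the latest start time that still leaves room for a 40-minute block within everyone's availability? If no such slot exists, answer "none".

Eitan free within 07:00–19:00: 09:20–09:40, 14:40–19:00.
Priya free within 07:00–19:00: 07:40–08:20, 08:40–08:50, 11:40–12:20, 14:30–19:00.
Sven ∩ Eitan: 09:20–09:30, 14:40–19:00.
Sven ∩ Eitan ∩ Kira: 09:20–09:30, 14:40–19:00.
Sven ∩ Eitan ∩ Kira ∩ Alice: 09:20–09:30, 14:40–19:00.
Sven ∩ Eitan ∩ Kira ∩ Alice ∩ Sofia: 16:10–19:00.
Sven ∩ Eitan ∩ Kira ∩ Alice ∩ Sofia ∩ Priya: 16:10–19:00.
Windows ≥ 40 min: 16:10–19:00.
Latest start in the last window 16:10–19:00 is 19:00 − 40 min = 18:20.

18:20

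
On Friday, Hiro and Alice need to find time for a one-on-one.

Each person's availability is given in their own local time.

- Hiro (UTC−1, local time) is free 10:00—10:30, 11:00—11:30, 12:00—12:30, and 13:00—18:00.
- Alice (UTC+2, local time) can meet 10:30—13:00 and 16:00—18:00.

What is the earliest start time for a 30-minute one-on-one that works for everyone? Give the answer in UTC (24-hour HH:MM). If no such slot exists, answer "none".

Hiro → UTC: 11:00–11:30, 12:00–12:30, 13:00–13:30, 14:00–19:00.
Alice → UTC: 08:30–11:00, 14:00–16:00.
Hiro ∩ Alice: 14:00–16:00.
Windows ≥ 30 min: 14:00–16:00.
Earliest such window starts at 14:00.

14:00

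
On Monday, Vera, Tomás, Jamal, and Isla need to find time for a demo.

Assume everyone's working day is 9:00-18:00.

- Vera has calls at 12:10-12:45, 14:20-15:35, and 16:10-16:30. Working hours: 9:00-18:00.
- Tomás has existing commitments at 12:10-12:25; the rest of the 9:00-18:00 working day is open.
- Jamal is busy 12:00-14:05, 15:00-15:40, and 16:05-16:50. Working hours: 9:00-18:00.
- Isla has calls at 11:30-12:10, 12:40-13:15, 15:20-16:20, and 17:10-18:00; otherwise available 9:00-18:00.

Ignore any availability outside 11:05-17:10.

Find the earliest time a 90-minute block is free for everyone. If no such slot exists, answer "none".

none

Vera free within 09:00–18:00: 09:00–12:10, 12:45–14:20, 15:35–16:10, 16:30–18:00.
Tomás free within 09:00–18:00: 09:00–12:10, 12:25–18:00.
Jamal free within 09:00–18:00: 09:00–12:00, 14:05–15:00, 15:40–16:05, 16:50–18:00.
Isla free within 09:00–18:00: 09:00–11:30, 12:10–12:40, 13:15–15:20, 16:20–17:10.
Vera ∩ Tomás: 09:00–12:10, 12:45–14:20, 15:35–16:10, 16:30–18:00.
Vera ∩ Tomás ∩ Jamal: 09:00–12:00, 14:05–14:20, 15:40–16:05, 16:50–18:00.
Vera ∩ Tomás ∩ Jamal ∩ Isla: 09:00–11:30, 14:05–14:20, 16:50–17:10.
Restricted to 11:05–17:10: 11:05–11:30, 14:05–14:20, 16:50–17:10.
Windows ≥ 90 min: (none).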